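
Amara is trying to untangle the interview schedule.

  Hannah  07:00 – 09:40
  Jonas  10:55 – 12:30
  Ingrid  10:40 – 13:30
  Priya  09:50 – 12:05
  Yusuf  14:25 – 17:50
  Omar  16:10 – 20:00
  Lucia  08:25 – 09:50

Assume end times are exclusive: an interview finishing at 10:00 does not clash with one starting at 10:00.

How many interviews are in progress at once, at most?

Sweep the timeline, counting +1 at each start and −1 at each end (ends before starts at a tie):
07:00 start Hannah → 1
08:25 start Lucia → 2
09:40 end Hannah → 1
09:50 end Lucia → 0
09:50 start Priya → 1
10:40 start Ingrid → 2
10:55 start Jonas → 3
12:05 end Priya → 2
12:30 end Jonas → 1
13:30 end Ingrid → 0
14:25 start Yusuf → 1
16:10 start Omar → 2
17:50 end Yusuf → 1
20:00 end Omar → 0
Peak is 3, at 10:55 (Ingrid, Jonas, Priya).

3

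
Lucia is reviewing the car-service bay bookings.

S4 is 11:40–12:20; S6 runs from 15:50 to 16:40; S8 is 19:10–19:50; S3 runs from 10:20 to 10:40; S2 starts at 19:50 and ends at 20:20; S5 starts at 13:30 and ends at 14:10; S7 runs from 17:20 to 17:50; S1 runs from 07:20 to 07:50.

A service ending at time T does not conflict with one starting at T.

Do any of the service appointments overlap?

No

Sorted by start: S1, S3, S4, S5, S6, S7, S8, S2.
S3 starts after S1 ends, so nothing later overlaps S1 either.
S4 starts after S3 ends, so nothing later overlaps S3 either.
S5 starts after S4 ends, so nothing later overlaps S4 either.
S6 starts after S5 ends, so nothing later overlaps S5 either.
S7 starts after S6 ends, so nothing later overlaps S6 either.
S8 starts after S7 ends, so nothing later overlaps S7 either.
S2 starts exactly when S8 ends (back-to-back, no overlap).
Every pair is clear; the schedule has no overlaps.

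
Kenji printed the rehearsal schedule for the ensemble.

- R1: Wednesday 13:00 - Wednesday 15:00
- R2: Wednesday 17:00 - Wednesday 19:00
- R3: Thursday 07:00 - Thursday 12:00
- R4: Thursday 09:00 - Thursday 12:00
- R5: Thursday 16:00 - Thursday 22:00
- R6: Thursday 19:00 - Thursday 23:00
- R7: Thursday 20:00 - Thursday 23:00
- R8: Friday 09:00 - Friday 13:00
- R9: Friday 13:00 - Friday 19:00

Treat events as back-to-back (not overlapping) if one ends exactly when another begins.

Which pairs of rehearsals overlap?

R3 & R4, R5 & R6, R5 & R7, R6 & R7

Sorted by start: R1, R2, R3, R4, R5, R6, R7, R8, R9.
R2 starts after R1 ends; R1 is clear from here.
R3 starts after R2 ends; R2 is clear from here.
R4 starts before R3 ends → R3 and R4 overlap.
R5 starts after R3 ends; R3 is clear from here.
R5 starts after R4 ends; R4 is clear from here.
R6 starts before R5 ends → R5 and R6 overlap.
R7 starts before R5 ends → R5 and R7 overlap.
R8 starts after R5 ends; R5 is clear from here.
R7 starts before R6 ends → R6 and R7 overlap.
R8 starts after R6 ends; R6 is clear from here.
R8 starts after R7 ends; R7 is clear from here.
R9 starts exactly when R8 ends (back-to-back, no overlap).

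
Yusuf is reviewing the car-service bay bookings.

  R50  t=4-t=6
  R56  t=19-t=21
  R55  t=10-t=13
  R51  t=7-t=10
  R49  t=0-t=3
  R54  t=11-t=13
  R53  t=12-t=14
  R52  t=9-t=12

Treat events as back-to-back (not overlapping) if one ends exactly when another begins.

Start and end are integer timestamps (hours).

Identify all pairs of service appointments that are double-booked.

Sorted by start: R49, R50, R51, R52, R55, R54, R53, R56.
R50 starts after R49 ends, so R49 has no further overlaps.
R51 starts after R50 ends, so R50 has no further overlaps.
R52 starts before R51 ends → R51 and R52 overlap.
R55 starts exactly when R51 ends (back-to-back, no overlap), so R51 has no further overlaps.
R55 starts before R52 ends → R52 and R55 overlap.
R54 starts before R52 ends → R52 and R54 overlap.
R53 starts exactly when R52 ends (back-to-back, no overlap), so R52 has no further overlaps.
R54 starts before R55 ends → R55 and R54 overlap.
R53 starts before R55 ends → R55 and R53 overlap.
R56 starts after R55 ends.
R53 starts before R54 ends → R54 and R53 overlap.
R56 starts after R54 ends.
R56 starts after R53 ends.

R51 & R52, R52 & R54, R52 & R55, R53 & R54, R53 & R55, R54 & R55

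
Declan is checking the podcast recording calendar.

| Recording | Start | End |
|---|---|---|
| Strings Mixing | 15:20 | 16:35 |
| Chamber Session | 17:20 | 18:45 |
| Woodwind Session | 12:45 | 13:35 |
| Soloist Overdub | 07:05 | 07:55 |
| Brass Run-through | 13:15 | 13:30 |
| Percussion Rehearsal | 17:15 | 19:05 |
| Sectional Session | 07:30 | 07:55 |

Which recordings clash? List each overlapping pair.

Sorted by start: Soloist Overdub, Sectional Session, Woodwind Session, Brass Run-through, Strings Mixing, Percussion Rehearsal, Chamber Session.
Sectional Session starts before Soloist Overdub ends → Soloist Overdub and Sectional Session overlap.
Woodwind Session starts after Soloist Overdub ends; Soloist Overdub is clear from here.
Woodwind Session starts after Sectional Session ends; Sectional Session is clear from here.
Brass Run-through starts before Woodwind Session ends → Woodwind Session and Brass Run-through overlap.
Strings Mixing starts after Woodwind Session ends; Woodwind Session is clear from here.
Strings Mixing starts after Brass Run-through ends; Brass Run-through is clear from here.
Percussion Rehearsal starts after Strings Mixing ends; Strings Mixing is clear from here.
Chamber Session starts before Percussion Rehearsal ends → Percussion Rehearsal and Chamber Session overlap.

Brass Run-through & Woodwind Session, Chamber Session & Percussion Rehearsal, Sectional Session & Soloist Overdub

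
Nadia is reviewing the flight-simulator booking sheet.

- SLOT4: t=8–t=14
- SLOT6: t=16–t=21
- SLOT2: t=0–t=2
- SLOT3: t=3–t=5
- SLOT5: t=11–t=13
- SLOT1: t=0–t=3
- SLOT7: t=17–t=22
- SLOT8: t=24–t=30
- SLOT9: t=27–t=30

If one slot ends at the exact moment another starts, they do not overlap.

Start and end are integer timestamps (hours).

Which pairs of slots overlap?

Check each pair: they overlap iff neither finishes before the other starts.
Sorted by start: SLOT1, SLOT2, SLOT3, SLOT4, SLOT5, SLOT6, SLOT7, SLOT8, SLOT9.
SLOT2 starts before SLOT1 ends → SLOT1 and SLOT2 overlap.
SLOT3 starts exactly when SLOT1 ends (back-to-back, no overlap) — done with SLOT1.
SLOT3 starts after SLOT2 ends — done with SLOT2.
SLOT4 starts after SLOT3 ends — done with SLOT3.
SLOT5 starts before SLOT4 ends → SLOT4 and SLOT5 overlap.
SLOT6 starts after SLOT4 ends — done with SLOT4.
SLOT6 starts after SLOT5 ends — done with SLOT5.
SLOT7 starts before SLOT6 ends → SLOT6 and SLOT7 overlap.
SLOT8 starts after SLOT6 ends — done with SLOT6.
SLOT8 starts after SLOT7 ends — done with SLOT7.
SLOT9 starts before SLOT8 ends → SLOT8 and SLOT9 overlap.

SLOT1 & SLOT2, SLOT4 & SLOT5, SLOT6 & SLOT7, SLOT8 & SLOT9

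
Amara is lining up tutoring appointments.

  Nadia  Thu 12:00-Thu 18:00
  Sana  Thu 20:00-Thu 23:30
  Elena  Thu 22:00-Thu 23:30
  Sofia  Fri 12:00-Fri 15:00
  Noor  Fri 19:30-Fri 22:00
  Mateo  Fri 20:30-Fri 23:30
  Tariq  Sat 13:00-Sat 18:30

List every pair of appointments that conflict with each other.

Sorted by start: Nadia, Sana, Elena, Sofia, Noor, Mateo, Tariq.
Sana starts after Nadia ends, so nothing later overlaps Nadia either.
Elena starts before Sana ends → Sana and Elena overlap.
Sofia starts after Sana ends, so nothing later overlaps Sana either.
Sofia starts after Elena ends, so nothing later overlaps Elena either.
Noor starts after Sofia ends, so nothing later overlaps Sofia either.
Mateo starts before Noor ends → Noor and Mateo overlap.
Tariq starts after Noor ends.
Tariq starts after Mateo ends.

Elena & Sana, Mateo & Noor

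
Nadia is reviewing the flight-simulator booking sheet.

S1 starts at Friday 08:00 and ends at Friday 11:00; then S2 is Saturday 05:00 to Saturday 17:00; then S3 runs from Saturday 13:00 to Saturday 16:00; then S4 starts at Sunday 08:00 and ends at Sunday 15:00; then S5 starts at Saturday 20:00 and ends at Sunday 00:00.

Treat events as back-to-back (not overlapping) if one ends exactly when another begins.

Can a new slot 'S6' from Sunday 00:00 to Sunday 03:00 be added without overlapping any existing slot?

S1: ends Friday 11:00 at or before S6 starts Sunday 00:00 → clear.
S2: ends Saturday 17:00 at or before S6 starts Sunday 00:00 → clear.
S3: ends Saturday 16:00 at or before S6 starts Sunday 00:00 → clear.
S5: ends Sunday 00:00 at or before S6 starts Sunday 00:00 → clear.
S4: starts Sunday 08:00 at or after S6 ends Sunday 03:00 → clear.

Yes — the slot is free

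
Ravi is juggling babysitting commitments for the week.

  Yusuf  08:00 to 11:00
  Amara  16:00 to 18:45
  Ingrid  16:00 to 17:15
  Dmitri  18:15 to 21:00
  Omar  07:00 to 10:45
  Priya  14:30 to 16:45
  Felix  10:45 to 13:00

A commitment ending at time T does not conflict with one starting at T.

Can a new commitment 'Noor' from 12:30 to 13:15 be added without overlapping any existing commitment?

Omar: ends 10:45 at or before Noor starts 12:30 → clear.
Yusuf: ends 11:00 at or before Noor starts 12:30 → clear.
Felix: starts 10:45 before Noor ends 13:15, and ends 13:00 after Noor starts 12:30 → overlap.
Priya: starts 14:30 at or after Noor ends 13:15 → clear.
Ingrid: starts 16:00 at or after Noor ends 13:15 → clear.
Amara: starts 16:00 at or after Noor ends 13:15 → clear.
Dmitri: starts 18:15 at or after Noor ends 13:15 → clear.
Noor overlaps Felix.

No — it overlaps Felix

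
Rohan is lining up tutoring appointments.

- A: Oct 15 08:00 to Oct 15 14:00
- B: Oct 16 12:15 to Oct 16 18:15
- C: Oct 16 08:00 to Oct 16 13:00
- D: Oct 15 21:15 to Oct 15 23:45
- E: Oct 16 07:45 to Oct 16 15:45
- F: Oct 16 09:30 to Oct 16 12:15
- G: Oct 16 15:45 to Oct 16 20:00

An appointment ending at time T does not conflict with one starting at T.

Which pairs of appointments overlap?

B & C, B & E, B & G, C & E, C & F, E & F

Sorted by start: A, D, E, C, F, B, G.
D starts after A ends — done with A.
E starts after D ends — done with D.
C starts before E ends → E and C overlap.
F starts before E ends → E and F overlap.
B starts before E ends → E and B overlap.
G starts exactly when E ends (back-to-back, no overlap).
F starts before C ends → C and F overlap.
B starts before C ends → C and B overlap.
G starts after C ends.
B starts exactly when F ends (back-to-back, no overlap) — done with F.
G starts before B ends → B and G overlap.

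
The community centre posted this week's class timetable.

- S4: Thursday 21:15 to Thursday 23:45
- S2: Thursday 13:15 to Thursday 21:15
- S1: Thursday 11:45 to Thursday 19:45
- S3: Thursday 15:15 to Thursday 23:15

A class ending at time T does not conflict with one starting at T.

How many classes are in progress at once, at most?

3

Sweep the timeline, counting +1 at each start and −1 at each end (ends before starts at a tie):
Thursday 11:45 start S1 → 1
Thursday 13:15 start S2 → 2
Thursday 15:15 start S3 → 3
Thursday 19:45 end S1 → 2
Thursday 21:15 end S2 → 1
Thursday 21:15 start S4 → 2
Thursday 23:15 end S3 → 1
Thursday 23:45 end S4 → 0
Peak is 3, at Thursday 15:15 (S1, S2, S3).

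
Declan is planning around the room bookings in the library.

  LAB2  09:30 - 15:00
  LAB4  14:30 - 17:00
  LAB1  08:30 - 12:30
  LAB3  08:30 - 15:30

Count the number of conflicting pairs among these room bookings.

Sorted by start: LAB1, LAB3, LAB2, LAB4.
LAB3 starts before LAB1 ends → LAB1 and LAB3 overlap.
LAB2 starts before LAB1 ends → LAB1 and LAB2 overlap.
LAB4 starts after LAB1 ends.
LAB2 starts before LAB3 ends → LAB3 and LAB2 overlap.
LAB4 starts before LAB3 ends → LAB3 and LAB4 overlap.
LAB4 starts before LAB2 ends → LAB2 and LAB4 overlap.
Overlapping pairs: LAB1 & LAB2, LAB1 & LAB3, LAB2 & LAB3, LAB2 & LAB4, LAB3 & LAB4 — 5 in total.

5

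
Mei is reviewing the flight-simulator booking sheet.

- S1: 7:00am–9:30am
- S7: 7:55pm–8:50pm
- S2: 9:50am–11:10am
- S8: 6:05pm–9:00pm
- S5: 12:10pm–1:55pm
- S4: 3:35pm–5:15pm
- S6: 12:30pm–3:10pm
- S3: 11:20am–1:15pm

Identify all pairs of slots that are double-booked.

Sorted by start: S1, S2, S3, S5, S6, S4, S8, S7.
S2 starts after S1 ends, so S1 has no further overlaps.
S3 starts after S2 ends, so S2 has no further overlaps.
S5 starts before S3 ends → S3 and S5 overlap.
S6 starts before S3 ends → S3 and S6 overlap.
S4 starts after S3 ends, so S3 has no further overlaps.
S6 starts before S5 ends → S5 and S6 overlap.
S4 starts after S5 ends, so S5 has no further overlaps.
S4 starts after S6 ends, so S6 has no further overlaps.
S8 starts after S4 ends, so S4 has no further overlaps.
S7 starts before S8 ends → S8 and S7 overlap.

S3 & S5, S3 & S6, S5 & S6, S7 & S8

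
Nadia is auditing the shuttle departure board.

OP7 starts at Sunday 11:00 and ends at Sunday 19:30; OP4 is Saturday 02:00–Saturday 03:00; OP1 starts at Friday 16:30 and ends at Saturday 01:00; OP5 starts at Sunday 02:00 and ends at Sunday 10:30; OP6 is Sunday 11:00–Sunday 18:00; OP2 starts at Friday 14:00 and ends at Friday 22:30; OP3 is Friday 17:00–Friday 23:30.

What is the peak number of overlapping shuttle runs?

Walk through starts and ends in time order (an end at T is processed before a start at T):
Friday 14:00 start OP2 → 1
Friday 16:30 start OP1 → 2
Friday 17:00 start OP3 → 3
Friday 22:30 end OP2 → 2
Friday 23:30 end OP3 → 1
Saturday 01:00 end OP1 → 0
Saturday 02:00 start OP4 → 1
Saturday 03:00 end OP4 → 0
Sunday 02:00 start OP5 → 1
Sunday 10:30 end OP5 → 0
Sunday 11:00 start OP6 → 1
Sunday 11:00 start OP7 → 2
Sunday 18:00 end OP6 → 1
Sunday 19:30 end OP7 → 0
Peak is 3, at Friday 17:00 (OP1, OP2, OP3).

3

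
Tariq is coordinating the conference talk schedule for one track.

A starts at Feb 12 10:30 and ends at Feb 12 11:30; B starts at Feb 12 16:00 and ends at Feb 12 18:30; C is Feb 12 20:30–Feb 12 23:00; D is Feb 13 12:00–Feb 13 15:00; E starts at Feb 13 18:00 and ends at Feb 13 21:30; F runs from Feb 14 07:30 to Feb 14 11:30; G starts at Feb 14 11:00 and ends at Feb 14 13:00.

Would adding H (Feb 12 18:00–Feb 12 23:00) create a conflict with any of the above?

Yes — it overlaps B, C

A: ends Feb 12 11:30 at or before H starts Feb 12 18:00 → clear.
B: starts Feb 12 16:00 before H ends Feb 12 23:00, and ends Feb 12 18:30 after H starts Feb 12 18:00 → overlap.
C: starts Feb 12 20:30 before H ends Feb 12 23:00, and ends Feb 12 23:00 after H starts Feb 12 18:00 → overlap.
D: starts Feb 13 12:00 at or after H ends Feb 12 23:00 → clear.
E: starts Feb 13 18:00 at or after H ends Feb 12 23:00 → clear.
F: starts Feb 14 07:30 at or after H ends Feb 12 23:00 → clear.
G: starts Feb 14 11:00 at or after H ends Feb 12 23:00 → clear.
H overlaps B, C.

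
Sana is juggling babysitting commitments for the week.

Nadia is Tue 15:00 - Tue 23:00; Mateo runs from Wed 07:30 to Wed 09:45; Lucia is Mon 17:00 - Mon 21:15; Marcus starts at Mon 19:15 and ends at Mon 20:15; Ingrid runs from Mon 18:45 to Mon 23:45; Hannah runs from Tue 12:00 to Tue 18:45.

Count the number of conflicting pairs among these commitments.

4

Check each pair: they overlap iff neither finishes before the other starts.
Sorted by start: Lucia, Ingrid, Marcus, Hannah, Nadia, Mateo.
Ingrid starts before Lucia ends → Lucia and Ingrid overlap.
Marcus starts before Lucia ends → Lucia and Marcus overlap.
Hannah starts after Lucia ends, so nothing later overlaps Lucia either.
Marcus starts before Ingrid ends → Ingrid and Marcus overlap.
Hannah starts after Ingrid ends, so nothing later overlaps Ingrid either.
Hannah starts after Marcus ends, so nothing later overlaps Marcus either.
Nadia starts before Hannah ends → Hannah and Nadia overlap.
Mateo starts after Hannah ends.
Mateo starts after Nadia ends.
Overlapping pairs: Hannah & Nadia, Ingrid & Lucia, Ingrid & Marcus, Lucia & Marcus — 4 in total.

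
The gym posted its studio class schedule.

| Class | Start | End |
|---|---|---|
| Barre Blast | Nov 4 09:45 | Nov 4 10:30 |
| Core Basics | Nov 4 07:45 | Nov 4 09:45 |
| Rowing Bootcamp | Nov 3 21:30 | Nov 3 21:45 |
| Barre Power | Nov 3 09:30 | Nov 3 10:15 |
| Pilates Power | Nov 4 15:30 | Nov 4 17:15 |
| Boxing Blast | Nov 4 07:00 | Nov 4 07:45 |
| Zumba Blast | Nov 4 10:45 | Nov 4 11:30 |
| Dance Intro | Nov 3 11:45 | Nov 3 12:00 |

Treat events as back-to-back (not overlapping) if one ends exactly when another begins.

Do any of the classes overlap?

Sorted by start: Barre Power, Dance Intro, Rowing Bootcamp, Boxing Blast, Core Basics, Barre Blast, Zumba Blast, Pilates Power.
Dance Intro starts after Barre Power ends, so nothing later overlaps Barre Power either.
Rowing Bootcamp starts after Dance Intro ends, so nothing later overlaps Dance Intro either.
Boxing Blast starts after Rowing Bootcamp ends, so nothing later overlaps Rowing Bootcamp either.
Core Basics starts exactly when Boxing Blast ends (back-to-back, no overlap), so nothing later overlaps Boxing Blast either.
Barre Blast starts exactly when Core Basics ends (back-to-back, no overlap), so nothing later overlaps Core Basics either.
Zumba Blast starts after Barre Blast ends, so nothing later overlaps Barre Blast either.
Pilates Power starts after Zumba Blast ends.
Every pair is clear; the schedule has no overlaps.

No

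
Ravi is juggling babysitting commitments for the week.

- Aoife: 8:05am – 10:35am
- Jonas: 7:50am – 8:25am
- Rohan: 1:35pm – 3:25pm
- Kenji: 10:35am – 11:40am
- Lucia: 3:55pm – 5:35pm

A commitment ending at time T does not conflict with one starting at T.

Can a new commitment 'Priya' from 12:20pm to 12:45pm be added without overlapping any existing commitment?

Jonas: ends 8:25am at or before Priya starts 12:20pm → clear.
Aoife: ends 10:35am at or before Priya starts 12:20pm → clear.
Kenji: ends 11:40am at or before Priya starts 12:20pm → clear.
Rohan: starts 1:35pm at or after Priya ends 12:45pm → clear.
Lucia: starts 3:55pm at or after Priya ends 12:45pm → clear.

Yes — the slot is free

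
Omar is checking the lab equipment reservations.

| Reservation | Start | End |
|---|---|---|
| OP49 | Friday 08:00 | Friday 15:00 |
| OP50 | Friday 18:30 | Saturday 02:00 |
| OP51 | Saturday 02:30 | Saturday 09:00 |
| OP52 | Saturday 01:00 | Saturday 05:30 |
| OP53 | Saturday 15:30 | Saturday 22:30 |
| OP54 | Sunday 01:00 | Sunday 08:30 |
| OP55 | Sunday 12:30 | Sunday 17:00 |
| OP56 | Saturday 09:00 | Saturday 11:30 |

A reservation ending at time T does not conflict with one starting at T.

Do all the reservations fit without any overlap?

No

Sorted by start: OP49, OP50, OP52, OP51, OP56, OP53, OP54, OP55.
OP50 starts after OP49 ends; OP49 is clear from here.
OP52 starts before OP50 ends → OP50 and OP52 overlap.
That's a conflict, so the schedule is not conflict-free.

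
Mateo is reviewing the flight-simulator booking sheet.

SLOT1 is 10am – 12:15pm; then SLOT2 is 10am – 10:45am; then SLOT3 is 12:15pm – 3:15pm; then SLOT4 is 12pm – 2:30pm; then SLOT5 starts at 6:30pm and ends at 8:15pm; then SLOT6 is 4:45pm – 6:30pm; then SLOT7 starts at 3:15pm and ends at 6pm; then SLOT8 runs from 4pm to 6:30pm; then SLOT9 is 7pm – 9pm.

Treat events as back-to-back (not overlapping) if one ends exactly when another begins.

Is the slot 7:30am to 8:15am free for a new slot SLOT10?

Yes — the slot is free

SLOT1: starts 10am at or after SLOT10 ends 8:15am → clear.
SLOT2: starts 10am at or after SLOT10 ends 8:15am → clear.
SLOT4: starts 12pm at or after SLOT10 ends 8:15am → clear.
SLOT3: starts 12:15pm at or after SLOT10 ends 8:15am → clear.
SLOT7: starts 3:15pm at or after SLOT10 ends 8:15am → clear.
SLOT8: starts 4pm at or after SLOT10 ends 8:15am → clear.
SLOT6: starts 4:45pm at or after SLOT10 ends 8:15am → clear.
SLOT5: starts 6:30pm at or after SLOT10 ends 8:15am → clear.
SLOT9: starts 7pm at or after SLOT10 ends 8:15am → clear.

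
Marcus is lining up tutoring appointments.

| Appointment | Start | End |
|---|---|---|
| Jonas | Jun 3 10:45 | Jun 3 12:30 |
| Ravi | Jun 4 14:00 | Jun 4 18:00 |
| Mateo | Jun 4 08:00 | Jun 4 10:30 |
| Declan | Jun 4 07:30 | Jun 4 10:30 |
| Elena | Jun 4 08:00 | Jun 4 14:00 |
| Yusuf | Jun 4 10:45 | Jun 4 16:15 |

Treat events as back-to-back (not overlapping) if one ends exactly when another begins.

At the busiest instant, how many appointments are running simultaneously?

3

Sweep the timeline, counting +1 at each start and −1 at each end (ends before starts at a tie):
Jun 3 10:45 start Jonas → 1
Jun 3 12:30 end Jonas → 0
Jun 4 07:30 start Declan → 1
Jun 4 08:00 start Elena → 2
Jun 4 08:00 start Mateo → 3
Jun 4 10:30 end Declan → 2
Jun 4 10:30 end Mateo → 1
Jun 4 10:45 start Yusuf → 2
Jun 4 14:00 end Elena → 1
Jun 4 14:00 start Ravi → 2
Jun 4 16:15 end Yusuf → 1
Jun 4 18:00 end Ravi → 0
Peak is 3, at Jun 4 08:00 (Declan, Elena, Mateo).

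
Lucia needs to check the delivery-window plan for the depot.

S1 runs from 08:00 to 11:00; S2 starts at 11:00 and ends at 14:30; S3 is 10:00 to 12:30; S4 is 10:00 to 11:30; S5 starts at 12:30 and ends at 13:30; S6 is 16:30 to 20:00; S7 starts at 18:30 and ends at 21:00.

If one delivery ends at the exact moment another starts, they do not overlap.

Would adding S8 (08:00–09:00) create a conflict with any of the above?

Yes — it overlaps S1

S1: starts 08:00 before S8 ends 09:00, and ends 11:00 after S8 starts 08:00 → overlap.
S3: starts 10:00 at or after S8 ends 09:00 → clear.
S4: starts 10:00 at or after S8 ends 09:00 → clear.
S2: starts 11:00 at or after S8 ends 09:00 → clear.
S5: starts 12:30 at or after S8 ends 09:00 → clear.
S6: starts 16:30 at or after S8 ends 09:00 → clear.
S7: starts 18:30 at or after S8 ends 09:00 → clear.
S8 overlaps S1.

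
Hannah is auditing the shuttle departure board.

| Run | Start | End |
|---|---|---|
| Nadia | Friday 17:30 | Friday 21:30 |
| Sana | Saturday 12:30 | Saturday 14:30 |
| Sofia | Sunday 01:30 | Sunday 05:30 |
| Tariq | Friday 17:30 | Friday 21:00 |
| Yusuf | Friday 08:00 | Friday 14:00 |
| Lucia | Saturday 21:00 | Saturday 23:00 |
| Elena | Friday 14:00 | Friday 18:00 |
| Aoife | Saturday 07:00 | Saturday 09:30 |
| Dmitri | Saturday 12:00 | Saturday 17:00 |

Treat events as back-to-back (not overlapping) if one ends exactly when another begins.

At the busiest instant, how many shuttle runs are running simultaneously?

3

Walk through starts and ends in time order (an end at T is processed before a start at T):
Friday 08:00 start Yusuf → 1
Friday 14:00 end Yusuf → 0
Friday 14:00 start Elena → 1
Friday 17:30 start Nadia → 2
Friday 17:30 start Tariq → 3
Friday 18:00 end Elena → 2
Friday 21:00 end Tariq → 1
Friday 21:30 end Nadia → 0
Saturday 07:00 start Aoife → 1
Saturday 09:30 end Aoife → 0
Saturday 12:00 start Dmitri → 1
Saturday 12:30 start Sana → 2
Saturday 14:30 end Sana → 1
Saturday 17:00 end Dmitri → 0
Saturday 21:00 start Lucia → 1
Saturday 23:00 end Lucia → 0
Sunday 01:30 start Sofia → 1
Sunday 05:30 end Sofia → 0
Peak is 3, at Friday 17:30 (Elena, Nadia, Tariq).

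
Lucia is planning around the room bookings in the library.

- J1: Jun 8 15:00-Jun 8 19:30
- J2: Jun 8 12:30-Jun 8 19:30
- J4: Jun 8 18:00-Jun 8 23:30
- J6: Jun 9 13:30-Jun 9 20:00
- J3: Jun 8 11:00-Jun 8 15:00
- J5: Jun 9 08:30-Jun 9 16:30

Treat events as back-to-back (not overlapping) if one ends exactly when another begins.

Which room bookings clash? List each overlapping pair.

J1 & J2, J1 & J4, J2 & J3, J2 & J4, J5 & J6

Sorted by start: J3, J2, J1, J4, J5, J6.
J2 starts before J3 ends → J3 and J2 overlap.
J1 starts exactly when J3 ends (back-to-back, no overlap), so nothing later overlaps J3 either.
J1 starts before J2 ends → J2 and J1 overlap.
J4 starts before J2 ends → J2 and J4 overlap.
J5 starts after J2 ends, so nothing later overlaps J2 either.
J4 starts before J1 ends → J1 and J4 overlap.
J5 starts after J1 ends, so nothing later overlaps J1 either.
J5 starts after J4 ends, so nothing later overlaps J4 either.
J6 starts before J5 ends → J5 and J6 overlap.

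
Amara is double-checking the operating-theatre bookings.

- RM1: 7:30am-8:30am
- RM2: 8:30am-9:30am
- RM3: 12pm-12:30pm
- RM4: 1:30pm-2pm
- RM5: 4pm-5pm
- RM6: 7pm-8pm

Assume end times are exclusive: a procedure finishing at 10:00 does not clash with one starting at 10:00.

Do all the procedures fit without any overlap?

Sorted by start: RM1, RM2, RM3, RM4, RM5, RM6.
RM2 starts exactly when RM1 ends (back-to-back, no overlap), so nothing later overlaps RM1 either.
RM3 starts after RM2 ends, so nothing later overlaps RM2 either.
RM4 starts after RM3 ends, so nothing later overlaps RM3 either.
RM5 starts after RM4 ends, so nothing later overlaps RM4 either.
RM6 starts after RM5 ends.
Every pair is clear; the schedule has no overlaps.

Yes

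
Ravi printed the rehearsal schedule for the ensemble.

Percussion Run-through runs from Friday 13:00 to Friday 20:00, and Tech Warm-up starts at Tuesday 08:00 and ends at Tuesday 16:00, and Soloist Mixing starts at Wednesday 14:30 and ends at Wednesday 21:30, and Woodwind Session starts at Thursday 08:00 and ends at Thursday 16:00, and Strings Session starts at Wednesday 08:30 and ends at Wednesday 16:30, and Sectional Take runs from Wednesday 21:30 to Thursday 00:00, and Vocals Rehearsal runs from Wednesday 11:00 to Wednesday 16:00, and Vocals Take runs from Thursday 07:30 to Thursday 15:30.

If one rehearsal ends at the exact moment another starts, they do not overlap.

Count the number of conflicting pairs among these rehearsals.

Check each pair: they overlap iff neither finishes before the other starts.
Sorted by start: Tech Warm-up, Strings Session, Vocals Rehearsal, Soloist Mixing, Sectional Take, Vocals Take, Woodwind Session, Percussion Run-through.
Strings Session starts after Tech Warm-up ends; Tech Warm-up is clear from here.
Vocals Rehearsal starts before Strings Session ends → Strings Session and Vocals Rehearsal overlap.
Soloist Mixing starts before Strings Session ends → Strings Session and Soloist Mixing overlap.
Sectional Take starts after Strings Session ends; Strings Session is clear from here.
Soloist Mixing starts before Vocals Rehearsal ends → Vocals Rehearsal and Soloist Mixing overlap.
Sectional Take starts after Vocals Rehearsal ends; Vocals Rehearsal is clear from here.
Sectional Take starts exactly when Soloist Mixing ends (back-to-back, no overlap); Soloist Mixing is clear from here.
Vocals Take starts after Sectional Take ends; Sectional Take is clear from here.
Woodwind Session starts before Vocals Take ends → Vocals Take and Woodwind Session overlap.
Percussion Run-through starts after Vocals Take ends.
Percussion Run-through starts after Woodwind Session ends.
Overlapping pairs: Soloist Mixing & Strings Session, Soloist Mixing & Vocals Rehearsal, Strings Session & Vocals Rehearsal, Vocals Take & Woodwind Session — 4 in total.

4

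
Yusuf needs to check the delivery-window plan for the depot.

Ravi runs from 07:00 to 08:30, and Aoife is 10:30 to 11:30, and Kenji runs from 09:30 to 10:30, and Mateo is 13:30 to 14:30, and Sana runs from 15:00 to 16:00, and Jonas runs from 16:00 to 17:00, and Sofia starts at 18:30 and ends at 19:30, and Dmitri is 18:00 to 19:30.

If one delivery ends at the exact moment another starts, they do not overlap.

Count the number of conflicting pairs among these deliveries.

Sorted by start: Ravi, Kenji, Aoife, Mateo, Sana, Jonas, Dmitri, Sofia.
Kenji starts after Ravi ends; Ravi is clear from here.
Aoife starts exactly when Kenji ends (back-to-back, no overlap); Kenji is clear from here.
Mateo starts after Aoife ends; Aoife is clear from here.
Sana starts after Mateo ends; Mateo is clear from here.
Jonas starts exactly when Sana ends (back-to-back, no overlap); Sana is clear from here.
Dmitri starts after Jonas ends; Jonas is clear from here.
Sofia starts before Dmitri ends → Dmitri and Sofia overlap.
Overlapping pairs: Dmitri & Sofia — 1 in total.

1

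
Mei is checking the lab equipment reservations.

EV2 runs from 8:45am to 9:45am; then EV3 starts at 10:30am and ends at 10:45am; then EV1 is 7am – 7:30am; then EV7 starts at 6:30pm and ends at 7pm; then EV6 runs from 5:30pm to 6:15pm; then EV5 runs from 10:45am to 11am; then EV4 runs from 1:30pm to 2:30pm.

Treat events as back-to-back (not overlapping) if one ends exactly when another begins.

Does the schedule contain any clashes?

Sorted by start: EV1, EV2, EV3, EV5, EV4, EV6, EV7.
EV2 starts after EV1 ends; EV1 is clear from here.
EV3 starts after EV2 ends; EV2 is clear from here.
EV5 starts exactly when EV3 ends (back-to-back, no overlap); EV3 is clear from here.
EV4 starts after EV5 ends; EV5 is clear from here.
EV6 starts after EV4 ends; EV4 is clear from here.
EV7 starts after EV6 ends.
Every pair is clear; the schedule has no overlaps.

No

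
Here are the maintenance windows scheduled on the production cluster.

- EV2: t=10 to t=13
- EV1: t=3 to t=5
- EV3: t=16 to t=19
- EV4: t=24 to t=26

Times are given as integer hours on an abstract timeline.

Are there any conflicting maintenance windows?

No

Sorted by start: EV1, EV2, EV3, EV4.
EV2 starts after EV1 ends; EV1 is clear from here.
EV3 starts after EV2 ends; EV2 is clear from here.
EV4 starts after EV3 ends.
Every pair is clear; the schedule has no overlaps.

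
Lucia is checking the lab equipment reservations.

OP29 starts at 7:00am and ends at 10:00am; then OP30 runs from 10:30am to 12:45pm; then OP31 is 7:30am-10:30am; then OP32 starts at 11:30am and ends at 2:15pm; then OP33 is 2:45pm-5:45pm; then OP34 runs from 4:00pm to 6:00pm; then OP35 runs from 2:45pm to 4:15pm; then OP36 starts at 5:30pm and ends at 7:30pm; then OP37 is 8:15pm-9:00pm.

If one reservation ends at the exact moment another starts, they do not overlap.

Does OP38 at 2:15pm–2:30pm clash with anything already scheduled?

No — it doesn't clash with anything

OP29: ends 10:00am at or before OP38 starts 2:15pm → clear.
OP31: ends 10:30am at or before OP38 starts 2:15pm → clear.
OP30: ends 12:45pm at or before OP38 starts 2:15pm → clear.
OP32: ends 2:15pm at or before OP38 starts 2:15pm → clear.
OP33: starts 2:45pm at or after OP38 ends 2:30pm → clear.
OP35: starts 2:45pm at or after OP38 ends 2:30pm → clear.
OP34: starts 4:00pm at or after OP38 ends 2:30pm → clear.
OP36: starts 5:30pm at or after OP38 ends 2:30pm → clear.
OP37: starts 8:15pm at or after OP38 ends 2:30pm → clear.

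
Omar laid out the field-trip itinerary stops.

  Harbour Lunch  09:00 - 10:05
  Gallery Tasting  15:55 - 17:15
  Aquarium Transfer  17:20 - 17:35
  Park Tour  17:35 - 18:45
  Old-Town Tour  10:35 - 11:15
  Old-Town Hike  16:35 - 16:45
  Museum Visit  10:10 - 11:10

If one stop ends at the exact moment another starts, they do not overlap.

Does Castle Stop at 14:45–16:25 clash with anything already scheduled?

Harbour Lunch: ends 10:05 at or before Castle Stop starts 14:45 → clear.
Museum Visit: ends 11:10 at or before Castle Stop starts 14:45 → clear.
Old-Town Tour: ends 11:15 at or before Castle Stop starts 14:45 → clear.
Gallery Tasting: starts 15:55 before Castle Stop ends 16:25, and ends 17:15 after Castle Stop starts 14:45 → overlap.
Old-Town Hike: starts 16:35 at or after Castle Stop ends 16:25 → clear.
Aquarium Transfer: starts 17:20 at or after Castle Stop ends 16:25 → clear.
Park Tour: starts 17:35 at or after Castle Stop ends 16:25 → clear.
Castle Stop overlaps Gallery Tasting.

Yes — it overlaps Gallery Tasting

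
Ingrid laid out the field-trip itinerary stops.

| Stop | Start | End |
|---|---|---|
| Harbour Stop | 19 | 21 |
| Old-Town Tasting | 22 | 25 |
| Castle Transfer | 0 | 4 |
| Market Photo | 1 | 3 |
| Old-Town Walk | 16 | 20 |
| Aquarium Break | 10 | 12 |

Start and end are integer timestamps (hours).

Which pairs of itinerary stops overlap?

Two intervals overlap when each starts before the other ends.
Sorted by start: Castle Transfer, Market Photo, Aquarium Break, Old-Town Walk, Harbour Stop, Old-Town Tasting.
Market Photo starts before Castle Transfer ends → Castle Transfer and Market Photo overlap.
Aquarium Break starts after Castle Transfer ends; Castle Transfer is clear from here.
Aquarium Break starts after Market Photo ends; Market Photo is clear from here.
Old-Town Walk starts after Aquarium Break ends; Aquarium Break is clear from here.
Harbour Stop starts before Old-Town Walk ends → Old-Town Walk and Harbour Stop overlap.
Old-Town Tasting starts after Old-Town Walk ends.
Old-Town Tasting starts after Harbour Stop ends.

Castle Transfer & Market Photo, Harbour Stop & Old-Town Walk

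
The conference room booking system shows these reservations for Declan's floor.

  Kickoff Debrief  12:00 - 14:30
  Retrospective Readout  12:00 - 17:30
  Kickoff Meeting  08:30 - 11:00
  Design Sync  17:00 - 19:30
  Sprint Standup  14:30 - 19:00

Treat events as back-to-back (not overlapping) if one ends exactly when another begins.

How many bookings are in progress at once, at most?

Sweep the timeline, counting +1 at each start and −1 at each end (ends before starts at a tie):
08:30 start Kickoff Meeting → 1
11:00 end Kickoff Meeting → 0
12:00 start Kickoff Debrief → 1
12:00 start Retrospective Readout → 2
14:30 end Kickoff Debrief → 1
14:30 start Sprint Standup → 2
17:00 start Design Sync → 3
17:30 end Retrospective Readout → 2
19:00 end Sprint Standup → 1
19:30 end Design Sync → 0
Peak is 3, at 17:00 (Design Sync, Retrospective Readout, Sprint Standup).

3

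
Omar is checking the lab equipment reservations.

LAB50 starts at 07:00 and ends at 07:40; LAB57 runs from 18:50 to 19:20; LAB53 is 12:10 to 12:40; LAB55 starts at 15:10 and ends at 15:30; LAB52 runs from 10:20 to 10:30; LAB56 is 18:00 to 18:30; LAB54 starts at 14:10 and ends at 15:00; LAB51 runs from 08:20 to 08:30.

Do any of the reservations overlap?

Sorted by start: LAB50, LAB51, LAB52, LAB53, LAB54, LAB55, LAB56, LAB57.
LAB51 starts after LAB50 ends; LAB50 is clear from here.
LAB52 starts after LAB51 ends; LAB51 is clear from here.
LAB53 starts after LAB52 ends; LAB52 is clear from here.
LAB54 starts after LAB53 ends; LAB53 is clear from here.
LAB55 starts after LAB54 ends; LAB54 is clear from here.
LAB56 starts after LAB55 ends; LAB55 is clear from here.
LAB57 starts after LAB56 ends.
Every pair is clear; the schedule has no overlaps.

No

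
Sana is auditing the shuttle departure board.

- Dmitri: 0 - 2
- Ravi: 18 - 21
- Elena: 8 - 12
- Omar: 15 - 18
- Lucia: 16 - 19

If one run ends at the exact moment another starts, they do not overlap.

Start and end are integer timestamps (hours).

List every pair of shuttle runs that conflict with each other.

Lucia & Omar, Lucia & Ravi

Two intervals overlap when each starts before the other ends.
Sorted by start: Dmitri, Elena, Omar, Lucia, Ravi.
Elena starts after Dmitri ends; Dmitri is clear from here.
Omar starts after Elena ends; Elena is clear from here.
Lucia starts before Omar ends → Omar and Lucia overlap.
Ravi starts exactly when Omar ends (back-to-back, no overlap).
Ravi starts before Lucia ends → Lucia and Ravi overlap.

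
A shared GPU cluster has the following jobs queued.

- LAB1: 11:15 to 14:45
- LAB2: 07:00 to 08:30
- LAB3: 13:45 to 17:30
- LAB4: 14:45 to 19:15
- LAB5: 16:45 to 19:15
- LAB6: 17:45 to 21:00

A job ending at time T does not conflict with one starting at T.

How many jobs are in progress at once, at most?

Walk through starts and ends in time order (an end at T is processed before a start at T):
07:00 start LAB2 → 1
08:30 end LAB2 → 0
11:15 start LAB1 → 1
13:45 start LAB3 → 2
14:45 end LAB1 → 1
14:45 start LAB4 → 2
16:45 start LAB5 → 3
17:30 end LAB3 → 2
17:45 start LAB6 → 3
19:15 end LAB4 → 2
19:15 end LAB5 → 1
21:00 end LAB6 → 0
Peak is 3, at 16:45 (LAB3, LAB4, LAB5).

3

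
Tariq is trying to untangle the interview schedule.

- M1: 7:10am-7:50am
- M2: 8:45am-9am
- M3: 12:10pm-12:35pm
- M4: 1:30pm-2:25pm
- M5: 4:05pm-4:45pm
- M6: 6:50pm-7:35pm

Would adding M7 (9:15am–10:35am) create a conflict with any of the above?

M1: ends 7:50am at or before M7 starts 9:15am → clear.
M2: ends 9am at or before M7 starts 9:15am → clear.
M3: starts 12:10pm at or after M7 ends 10:35am → clear.
M4: starts 1:30pm at or after M7 ends 10:35am → clear.
M5: starts 4:05pm at or after M7 ends 10:35am → clear.
M6: starts 6:50pm at or after M7 ends 10:35am → clear.

No — it doesn't clash with anything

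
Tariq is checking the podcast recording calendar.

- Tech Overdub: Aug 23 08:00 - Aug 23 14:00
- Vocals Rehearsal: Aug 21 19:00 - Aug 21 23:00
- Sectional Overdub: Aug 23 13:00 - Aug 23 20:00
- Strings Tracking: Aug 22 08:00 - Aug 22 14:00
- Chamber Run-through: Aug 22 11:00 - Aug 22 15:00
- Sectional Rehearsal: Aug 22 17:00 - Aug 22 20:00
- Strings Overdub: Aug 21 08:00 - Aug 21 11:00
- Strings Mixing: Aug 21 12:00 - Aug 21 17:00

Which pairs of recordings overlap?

Chamber Run-through & Strings Tracking, Sectional Overdub & Tech Overdub

Check each pair: they overlap iff neither finishes before the other starts.
Sorted by start: Strings Overdub, Strings Mixing, Vocals Rehearsal, Strings Tracking, Chamber Run-through, Sectional Rehearsal, Tech Overdub, Sectional Overdub.
Strings Mixing starts after Strings Overdub ends, so Strings Overdub has no further overlaps.
Vocals Rehearsal starts after Strings Mixing ends, so Strings Mixing has no further overlaps.
Strings Tracking starts after Vocals Rehearsal ends, so Vocals Rehearsal has no further overlaps.
Chamber Run-through starts before Strings Tracking ends → Strings Tracking and Chamber Run-through overlap.
Sectional Rehearsal starts after Strings Tracking ends, so Strings Tracking has no further overlaps.
Sectional Rehearsal starts after Chamber Run-through ends, so Chamber Run-through has no further overlaps.
Tech Overdub starts after Sectional Rehearsal ends, so Sectional Rehearsal has no further overlaps.
Sectional Overdub starts before Tech Overdub ends → Tech Overdub and Sectional Overdub overlap.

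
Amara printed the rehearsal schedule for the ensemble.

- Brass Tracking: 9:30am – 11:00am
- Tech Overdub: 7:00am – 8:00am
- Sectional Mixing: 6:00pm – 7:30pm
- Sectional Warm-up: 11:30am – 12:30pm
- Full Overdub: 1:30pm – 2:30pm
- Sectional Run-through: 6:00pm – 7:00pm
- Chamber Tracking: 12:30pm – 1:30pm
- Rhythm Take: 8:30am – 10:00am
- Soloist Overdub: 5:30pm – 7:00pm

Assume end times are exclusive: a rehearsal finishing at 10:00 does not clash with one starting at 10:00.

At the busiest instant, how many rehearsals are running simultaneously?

Sort all start/end points and keep a running count:
7:00am start Tech Overdub → 1
8:00am end Tech Overdub → 0
8:30am start Rhythm Take → 1
9:30am start Brass Tracking → 2
10:00am end Rhythm Take → 1
11:00am end Brass Tracking → 0
11:30am start Sectional Warm-up → 1
12:30pm end Sectional Warm-up → 0
12:30pm start Chamber Tracking → 1
1:30pm end Chamber Tracking → 0
1:30pm start Full Overdub → 1
2:30pm end Full Overdub → 0
5:30pm start Soloist Overdub → 1
6:00pm start Sectional Mixing → 2
6:00pm start Sectional Run-through → 3
7:00pm end Sectional Run-through → 2
7:00pm end Soloist Overdub → 1
7:30pm end Sectional Mixing → 0
Peak is 3, at 6:00pm (Sectional Mixing, Sectional Run-through, Soloist Overdub).

3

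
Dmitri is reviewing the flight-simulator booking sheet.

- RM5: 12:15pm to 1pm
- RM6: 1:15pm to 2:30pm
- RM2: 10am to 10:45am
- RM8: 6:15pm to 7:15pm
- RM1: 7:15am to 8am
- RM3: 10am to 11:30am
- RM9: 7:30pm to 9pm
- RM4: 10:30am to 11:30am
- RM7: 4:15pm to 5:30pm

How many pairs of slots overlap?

3

Sorted by start: RM1, RM2, RM3, RM4, RM5, RM6, RM7, RM8, RM9.
RM2 starts after RM1 ends, so nothing later overlaps RM1 either.
RM3 starts before RM2 ends → RM2 and RM3 overlap.
RM4 starts before RM2 ends → RM2 and RM4 overlap.
RM5 starts after RM2 ends, so nothing later overlaps RM2 either.
RM4 starts before RM3 ends → RM3 and RM4 overlap.
RM5 starts after RM3 ends, so nothing later overlaps RM3 either.
RM5 starts after RM4 ends, so nothing later overlaps RM4 either.
RM6 starts after RM5 ends, so nothing later overlaps RM5 either.
RM7 starts after RM6 ends, so nothing later overlaps RM6 either.
RM8 starts after RM7 ends, so nothing later overlaps RM7 either.
RM9 starts after RM8 ends.
Overlapping pairs: RM2 & RM3, RM2 & RM4, RM3 & RM4 — 3 in total.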